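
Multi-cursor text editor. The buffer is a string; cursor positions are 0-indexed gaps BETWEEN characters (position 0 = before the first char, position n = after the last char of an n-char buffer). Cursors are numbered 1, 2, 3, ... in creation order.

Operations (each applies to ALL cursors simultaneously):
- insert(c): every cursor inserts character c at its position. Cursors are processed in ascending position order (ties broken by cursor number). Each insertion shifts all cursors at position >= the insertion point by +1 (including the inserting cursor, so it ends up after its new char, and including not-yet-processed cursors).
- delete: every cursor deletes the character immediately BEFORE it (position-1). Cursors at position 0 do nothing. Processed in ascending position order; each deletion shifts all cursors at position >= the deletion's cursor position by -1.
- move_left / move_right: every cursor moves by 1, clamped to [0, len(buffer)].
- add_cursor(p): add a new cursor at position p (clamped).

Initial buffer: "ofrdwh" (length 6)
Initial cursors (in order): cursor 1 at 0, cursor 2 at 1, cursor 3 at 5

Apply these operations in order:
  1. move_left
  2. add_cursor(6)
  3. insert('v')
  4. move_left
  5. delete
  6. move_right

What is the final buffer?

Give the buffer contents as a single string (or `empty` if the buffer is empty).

Answer: vofrvwv

Derivation:
After op 1 (move_left): buffer="ofrdwh" (len 6), cursors c1@0 c2@0 c3@4, authorship ......
After op 2 (add_cursor(6)): buffer="ofrdwh" (len 6), cursors c1@0 c2@0 c3@4 c4@6, authorship ......
After op 3 (insert('v')): buffer="vvofrdvwhv" (len 10), cursors c1@2 c2@2 c3@7 c4@10, authorship 12....3..4
After op 4 (move_left): buffer="vvofrdvwhv" (len 10), cursors c1@1 c2@1 c3@6 c4@9, authorship 12....3..4
After op 5 (delete): buffer="vofrvwv" (len 7), cursors c1@0 c2@0 c3@4 c4@6, authorship 2...3.4
After op 6 (move_right): buffer="vofrvwv" (len 7), cursors c1@1 c2@1 c3@5 c4@7, authorship 2...3.4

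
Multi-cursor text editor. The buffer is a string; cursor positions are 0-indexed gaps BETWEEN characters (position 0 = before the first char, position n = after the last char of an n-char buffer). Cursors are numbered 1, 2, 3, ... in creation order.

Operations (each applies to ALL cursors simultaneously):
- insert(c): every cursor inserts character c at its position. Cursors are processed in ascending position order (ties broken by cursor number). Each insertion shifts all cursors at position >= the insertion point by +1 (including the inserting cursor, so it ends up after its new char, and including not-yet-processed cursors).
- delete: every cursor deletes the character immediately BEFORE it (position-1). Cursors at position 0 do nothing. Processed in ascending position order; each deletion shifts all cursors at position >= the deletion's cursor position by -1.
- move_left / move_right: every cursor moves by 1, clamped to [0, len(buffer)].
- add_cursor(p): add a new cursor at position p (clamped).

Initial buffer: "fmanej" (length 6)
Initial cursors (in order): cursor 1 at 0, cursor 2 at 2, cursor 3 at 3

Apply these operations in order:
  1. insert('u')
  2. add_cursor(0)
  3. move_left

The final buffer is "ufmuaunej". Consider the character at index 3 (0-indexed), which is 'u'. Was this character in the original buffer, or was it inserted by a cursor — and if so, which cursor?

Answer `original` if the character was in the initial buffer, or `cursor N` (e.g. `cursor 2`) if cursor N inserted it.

After op 1 (insert('u')): buffer="ufmuaunej" (len 9), cursors c1@1 c2@4 c3@6, authorship 1..2.3...
After op 2 (add_cursor(0)): buffer="ufmuaunej" (len 9), cursors c4@0 c1@1 c2@4 c3@6, authorship 1..2.3...
After op 3 (move_left): buffer="ufmuaunej" (len 9), cursors c1@0 c4@0 c2@3 c3@5, authorship 1..2.3...
Authorship (.=original, N=cursor N): 1 . . 2 . 3 . . .
Index 3: author = 2

Answer: cursor 2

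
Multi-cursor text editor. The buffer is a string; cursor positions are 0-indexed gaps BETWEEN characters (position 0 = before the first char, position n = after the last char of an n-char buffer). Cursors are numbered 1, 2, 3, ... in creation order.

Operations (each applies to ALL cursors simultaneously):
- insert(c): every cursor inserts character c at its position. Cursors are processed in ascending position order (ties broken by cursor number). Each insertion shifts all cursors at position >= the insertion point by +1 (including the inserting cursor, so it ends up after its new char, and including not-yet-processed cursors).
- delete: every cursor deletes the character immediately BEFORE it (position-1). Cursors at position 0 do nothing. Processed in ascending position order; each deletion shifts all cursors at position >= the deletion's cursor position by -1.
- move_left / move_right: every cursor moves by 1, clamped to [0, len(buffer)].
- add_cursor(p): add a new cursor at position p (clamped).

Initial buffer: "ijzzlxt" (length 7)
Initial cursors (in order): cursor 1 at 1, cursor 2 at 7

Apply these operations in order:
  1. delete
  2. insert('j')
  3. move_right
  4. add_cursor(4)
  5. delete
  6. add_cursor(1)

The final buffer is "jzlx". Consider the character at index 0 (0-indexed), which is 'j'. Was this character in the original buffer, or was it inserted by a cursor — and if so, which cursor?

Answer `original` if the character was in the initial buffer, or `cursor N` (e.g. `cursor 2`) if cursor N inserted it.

Answer: cursor 1

Derivation:
After op 1 (delete): buffer="jzzlx" (len 5), cursors c1@0 c2@5, authorship .....
After op 2 (insert('j')): buffer="jjzzlxj" (len 7), cursors c1@1 c2@7, authorship 1.....2
After op 3 (move_right): buffer="jjzzlxj" (len 7), cursors c1@2 c2@7, authorship 1.....2
After op 4 (add_cursor(4)): buffer="jjzzlxj" (len 7), cursors c1@2 c3@4 c2@7, authorship 1.....2
After op 5 (delete): buffer="jzlx" (len 4), cursors c1@1 c3@2 c2@4, authorship 1...
After op 6 (add_cursor(1)): buffer="jzlx" (len 4), cursors c1@1 c4@1 c3@2 c2@4, authorship 1...
Authorship (.=original, N=cursor N): 1 . . .
Index 0: author = 1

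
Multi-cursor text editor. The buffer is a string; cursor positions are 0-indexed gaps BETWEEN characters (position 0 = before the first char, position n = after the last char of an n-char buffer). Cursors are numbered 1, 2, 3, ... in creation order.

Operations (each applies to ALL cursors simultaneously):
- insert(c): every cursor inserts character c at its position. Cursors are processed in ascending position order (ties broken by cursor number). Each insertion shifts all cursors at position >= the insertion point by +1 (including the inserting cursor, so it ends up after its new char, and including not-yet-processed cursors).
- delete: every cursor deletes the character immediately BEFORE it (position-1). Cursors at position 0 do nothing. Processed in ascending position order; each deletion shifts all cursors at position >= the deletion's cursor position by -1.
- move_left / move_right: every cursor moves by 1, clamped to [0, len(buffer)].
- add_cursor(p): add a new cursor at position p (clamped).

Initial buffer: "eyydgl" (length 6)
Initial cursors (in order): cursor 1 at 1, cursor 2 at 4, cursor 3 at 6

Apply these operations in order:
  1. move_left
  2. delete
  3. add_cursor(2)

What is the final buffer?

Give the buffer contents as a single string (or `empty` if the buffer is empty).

After op 1 (move_left): buffer="eyydgl" (len 6), cursors c1@0 c2@3 c3@5, authorship ......
After op 2 (delete): buffer="eydl" (len 4), cursors c1@0 c2@2 c3@3, authorship ....
After op 3 (add_cursor(2)): buffer="eydl" (len 4), cursors c1@0 c2@2 c4@2 c3@3, authorship ....

Answer: eydl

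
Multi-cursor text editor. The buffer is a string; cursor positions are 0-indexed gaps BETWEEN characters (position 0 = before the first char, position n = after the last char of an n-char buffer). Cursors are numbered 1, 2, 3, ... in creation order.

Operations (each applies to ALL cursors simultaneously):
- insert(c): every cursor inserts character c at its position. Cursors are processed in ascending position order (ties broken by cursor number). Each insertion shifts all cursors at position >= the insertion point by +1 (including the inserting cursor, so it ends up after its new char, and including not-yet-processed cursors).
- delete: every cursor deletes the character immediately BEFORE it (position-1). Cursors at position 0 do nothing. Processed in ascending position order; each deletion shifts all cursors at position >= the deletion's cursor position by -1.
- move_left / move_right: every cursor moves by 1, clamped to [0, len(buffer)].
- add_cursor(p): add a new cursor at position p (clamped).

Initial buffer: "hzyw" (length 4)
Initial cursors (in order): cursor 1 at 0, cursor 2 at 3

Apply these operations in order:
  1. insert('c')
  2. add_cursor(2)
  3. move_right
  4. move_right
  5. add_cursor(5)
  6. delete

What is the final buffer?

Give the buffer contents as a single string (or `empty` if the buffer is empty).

Answer: ch

Derivation:
After op 1 (insert('c')): buffer="chzycw" (len 6), cursors c1@1 c2@5, authorship 1...2.
After op 2 (add_cursor(2)): buffer="chzycw" (len 6), cursors c1@1 c3@2 c2@5, authorship 1...2.
After op 3 (move_right): buffer="chzycw" (len 6), cursors c1@2 c3@3 c2@6, authorship 1...2.
After op 4 (move_right): buffer="chzycw" (len 6), cursors c1@3 c3@4 c2@6, authorship 1...2.
After op 5 (add_cursor(5)): buffer="chzycw" (len 6), cursors c1@3 c3@4 c4@5 c2@6, authorship 1...2.
After op 6 (delete): buffer="ch" (len 2), cursors c1@2 c2@2 c3@2 c4@2, authorship 1.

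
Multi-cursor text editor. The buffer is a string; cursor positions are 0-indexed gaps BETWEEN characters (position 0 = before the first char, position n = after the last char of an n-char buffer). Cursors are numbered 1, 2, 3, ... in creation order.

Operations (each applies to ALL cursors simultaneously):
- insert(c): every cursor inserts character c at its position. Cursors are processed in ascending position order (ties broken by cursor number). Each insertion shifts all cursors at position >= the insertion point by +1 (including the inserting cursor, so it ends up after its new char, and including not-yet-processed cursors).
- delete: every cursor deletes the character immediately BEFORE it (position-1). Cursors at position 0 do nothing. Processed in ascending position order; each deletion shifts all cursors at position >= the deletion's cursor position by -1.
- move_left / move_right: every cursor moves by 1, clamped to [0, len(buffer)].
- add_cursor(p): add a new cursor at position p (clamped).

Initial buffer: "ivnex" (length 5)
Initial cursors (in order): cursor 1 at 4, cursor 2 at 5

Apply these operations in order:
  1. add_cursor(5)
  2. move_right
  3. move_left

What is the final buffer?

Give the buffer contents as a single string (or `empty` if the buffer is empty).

Answer: ivnex

Derivation:
After op 1 (add_cursor(5)): buffer="ivnex" (len 5), cursors c1@4 c2@5 c3@5, authorship .....
After op 2 (move_right): buffer="ivnex" (len 5), cursors c1@5 c2@5 c3@5, authorship .....
After op 3 (move_left): buffer="ivnex" (len 5), cursors c1@4 c2@4 c3@4, authorship .....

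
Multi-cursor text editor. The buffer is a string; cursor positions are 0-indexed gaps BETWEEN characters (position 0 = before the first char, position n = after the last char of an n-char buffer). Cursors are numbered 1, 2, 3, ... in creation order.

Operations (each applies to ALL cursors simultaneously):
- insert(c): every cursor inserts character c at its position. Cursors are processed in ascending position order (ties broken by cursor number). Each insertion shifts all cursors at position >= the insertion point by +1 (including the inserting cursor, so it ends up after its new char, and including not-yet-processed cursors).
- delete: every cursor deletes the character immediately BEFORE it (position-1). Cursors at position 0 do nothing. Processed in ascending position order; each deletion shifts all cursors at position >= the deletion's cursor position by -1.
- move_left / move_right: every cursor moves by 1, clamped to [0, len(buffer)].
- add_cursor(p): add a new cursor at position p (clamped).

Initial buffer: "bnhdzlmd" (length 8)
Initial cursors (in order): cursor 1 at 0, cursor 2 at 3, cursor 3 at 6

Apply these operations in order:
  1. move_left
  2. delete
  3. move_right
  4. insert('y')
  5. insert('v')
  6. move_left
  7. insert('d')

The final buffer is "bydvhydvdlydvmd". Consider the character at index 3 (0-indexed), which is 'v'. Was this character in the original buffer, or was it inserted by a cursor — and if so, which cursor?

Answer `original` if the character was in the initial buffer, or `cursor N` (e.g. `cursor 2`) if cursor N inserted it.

After op 1 (move_left): buffer="bnhdzlmd" (len 8), cursors c1@0 c2@2 c3@5, authorship ........
After op 2 (delete): buffer="bhdlmd" (len 6), cursors c1@0 c2@1 c3@3, authorship ......
After op 3 (move_right): buffer="bhdlmd" (len 6), cursors c1@1 c2@2 c3@4, authorship ......
After op 4 (insert('y')): buffer="byhydlymd" (len 9), cursors c1@2 c2@4 c3@7, authorship .1.2..3..
After op 5 (insert('v')): buffer="byvhyvdlyvmd" (len 12), cursors c1@3 c2@6 c3@10, authorship .11.22..33..
After op 6 (move_left): buffer="byvhyvdlyvmd" (len 12), cursors c1@2 c2@5 c3@9, authorship .11.22..33..
After op 7 (insert('d')): buffer="bydvhydvdlydvmd" (len 15), cursors c1@3 c2@7 c3@12, authorship .111.222..333..
Authorship (.=original, N=cursor N): . 1 1 1 . 2 2 2 . . 3 3 3 . .
Index 3: author = 1

Answer: cursor 1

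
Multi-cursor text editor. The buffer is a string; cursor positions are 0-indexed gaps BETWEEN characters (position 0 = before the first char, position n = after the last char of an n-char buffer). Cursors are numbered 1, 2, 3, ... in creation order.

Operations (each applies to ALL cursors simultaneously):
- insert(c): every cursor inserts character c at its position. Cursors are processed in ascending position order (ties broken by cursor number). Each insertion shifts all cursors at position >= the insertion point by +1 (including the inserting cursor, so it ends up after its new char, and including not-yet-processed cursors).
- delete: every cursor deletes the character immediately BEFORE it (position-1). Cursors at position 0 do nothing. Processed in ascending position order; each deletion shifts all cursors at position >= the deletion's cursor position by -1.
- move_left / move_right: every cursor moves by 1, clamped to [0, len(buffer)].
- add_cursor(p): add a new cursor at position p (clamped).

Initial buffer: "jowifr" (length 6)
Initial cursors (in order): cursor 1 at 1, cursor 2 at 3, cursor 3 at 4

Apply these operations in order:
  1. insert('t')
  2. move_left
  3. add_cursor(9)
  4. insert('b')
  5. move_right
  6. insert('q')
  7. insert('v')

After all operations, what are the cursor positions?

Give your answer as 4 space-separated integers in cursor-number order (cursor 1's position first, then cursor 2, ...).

Answer: 5 11 16 21

Derivation:
After op 1 (insert('t')): buffer="jtowtitfr" (len 9), cursors c1@2 c2@5 c3@7, authorship .1..2.3..
After op 2 (move_left): buffer="jtowtitfr" (len 9), cursors c1@1 c2@4 c3@6, authorship .1..2.3..
After op 3 (add_cursor(9)): buffer="jtowtitfr" (len 9), cursors c1@1 c2@4 c3@6 c4@9, authorship .1..2.3..
After op 4 (insert('b')): buffer="jbtowbtibtfrb" (len 13), cursors c1@2 c2@6 c3@9 c4@13, authorship .11..22.33..4
After op 5 (move_right): buffer="jbtowbtibtfrb" (len 13), cursors c1@3 c2@7 c3@10 c4@13, authorship .11..22.33..4
After op 6 (insert('q')): buffer="jbtqowbtqibtqfrbq" (len 17), cursors c1@4 c2@9 c3@13 c4@17, authorship .111..222.333..44
After op 7 (insert('v')): buffer="jbtqvowbtqvibtqvfrbqv" (len 21), cursors c1@5 c2@11 c3@16 c4@21, authorship .1111..2222.3333..444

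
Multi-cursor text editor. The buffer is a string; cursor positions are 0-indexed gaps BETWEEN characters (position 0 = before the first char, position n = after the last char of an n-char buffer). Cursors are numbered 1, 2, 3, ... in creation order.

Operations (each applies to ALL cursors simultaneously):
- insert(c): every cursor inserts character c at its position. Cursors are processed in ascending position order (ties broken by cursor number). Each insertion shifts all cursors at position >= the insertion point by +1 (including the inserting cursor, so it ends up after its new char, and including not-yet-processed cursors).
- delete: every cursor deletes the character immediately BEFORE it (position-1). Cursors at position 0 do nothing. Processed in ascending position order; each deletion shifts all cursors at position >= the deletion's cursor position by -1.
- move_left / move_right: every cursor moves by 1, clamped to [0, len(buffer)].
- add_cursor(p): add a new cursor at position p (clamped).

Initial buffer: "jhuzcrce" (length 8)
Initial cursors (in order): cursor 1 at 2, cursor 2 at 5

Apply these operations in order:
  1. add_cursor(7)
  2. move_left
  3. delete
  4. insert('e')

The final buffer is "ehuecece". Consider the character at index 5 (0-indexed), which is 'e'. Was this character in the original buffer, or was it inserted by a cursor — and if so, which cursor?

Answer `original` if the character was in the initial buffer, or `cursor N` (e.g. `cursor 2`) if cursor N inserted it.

Answer: cursor 3

Derivation:
After op 1 (add_cursor(7)): buffer="jhuzcrce" (len 8), cursors c1@2 c2@5 c3@7, authorship ........
After op 2 (move_left): buffer="jhuzcrce" (len 8), cursors c1@1 c2@4 c3@6, authorship ........
After op 3 (delete): buffer="hucce" (len 5), cursors c1@0 c2@2 c3@3, authorship .....
After op 4 (insert('e')): buffer="ehuecece" (len 8), cursors c1@1 c2@4 c3@6, authorship 1..2.3..
Authorship (.=original, N=cursor N): 1 . . 2 . 3 . .
Index 5: author = 3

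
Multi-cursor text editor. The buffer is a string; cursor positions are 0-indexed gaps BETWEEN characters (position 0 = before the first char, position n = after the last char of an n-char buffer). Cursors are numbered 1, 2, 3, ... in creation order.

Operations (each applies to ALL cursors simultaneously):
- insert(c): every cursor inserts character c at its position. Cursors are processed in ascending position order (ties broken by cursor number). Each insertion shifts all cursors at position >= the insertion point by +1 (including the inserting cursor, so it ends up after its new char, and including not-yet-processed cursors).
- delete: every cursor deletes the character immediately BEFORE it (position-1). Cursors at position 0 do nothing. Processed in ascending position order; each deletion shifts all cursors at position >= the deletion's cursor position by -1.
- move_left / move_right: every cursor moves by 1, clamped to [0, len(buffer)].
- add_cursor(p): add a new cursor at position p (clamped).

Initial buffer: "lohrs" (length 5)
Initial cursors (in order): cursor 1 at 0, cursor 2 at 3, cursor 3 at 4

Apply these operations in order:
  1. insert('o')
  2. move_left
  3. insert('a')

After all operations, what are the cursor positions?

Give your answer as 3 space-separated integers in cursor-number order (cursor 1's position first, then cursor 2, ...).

Answer: 1 6 9

Derivation:
After op 1 (insert('o')): buffer="olohoros" (len 8), cursors c1@1 c2@5 c3@7, authorship 1...2.3.
After op 2 (move_left): buffer="olohoros" (len 8), cursors c1@0 c2@4 c3@6, authorship 1...2.3.
After op 3 (insert('a')): buffer="aolohaoraos" (len 11), cursors c1@1 c2@6 c3@9, authorship 11...22.33.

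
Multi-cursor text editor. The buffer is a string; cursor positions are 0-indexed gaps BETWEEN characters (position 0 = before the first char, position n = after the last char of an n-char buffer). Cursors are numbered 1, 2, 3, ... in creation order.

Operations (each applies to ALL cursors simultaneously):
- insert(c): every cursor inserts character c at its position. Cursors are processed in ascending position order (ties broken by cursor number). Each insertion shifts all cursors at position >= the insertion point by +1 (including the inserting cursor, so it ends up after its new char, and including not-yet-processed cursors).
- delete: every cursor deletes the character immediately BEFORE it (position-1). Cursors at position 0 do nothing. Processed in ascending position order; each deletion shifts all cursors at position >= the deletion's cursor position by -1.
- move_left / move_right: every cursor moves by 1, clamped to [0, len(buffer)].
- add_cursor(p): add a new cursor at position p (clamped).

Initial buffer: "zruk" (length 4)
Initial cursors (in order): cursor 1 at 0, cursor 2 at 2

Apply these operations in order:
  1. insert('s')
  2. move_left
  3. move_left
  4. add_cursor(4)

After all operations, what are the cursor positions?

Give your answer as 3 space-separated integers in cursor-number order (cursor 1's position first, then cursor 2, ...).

Answer: 0 2 4

Derivation:
After op 1 (insert('s')): buffer="szrsuk" (len 6), cursors c1@1 c2@4, authorship 1..2..
After op 2 (move_left): buffer="szrsuk" (len 6), cursors c1@0 c2@3, authorship 1..2..
After op 3 (move_left): buffer="szrsuk" (len 6), cursors c1@0 c2@2, authorship 1..2..
After op 4 (add_cursor(4)): buffer="szrsuk" (len 6), cursors c1@0 c2@2 c3@4, authorship 1..2..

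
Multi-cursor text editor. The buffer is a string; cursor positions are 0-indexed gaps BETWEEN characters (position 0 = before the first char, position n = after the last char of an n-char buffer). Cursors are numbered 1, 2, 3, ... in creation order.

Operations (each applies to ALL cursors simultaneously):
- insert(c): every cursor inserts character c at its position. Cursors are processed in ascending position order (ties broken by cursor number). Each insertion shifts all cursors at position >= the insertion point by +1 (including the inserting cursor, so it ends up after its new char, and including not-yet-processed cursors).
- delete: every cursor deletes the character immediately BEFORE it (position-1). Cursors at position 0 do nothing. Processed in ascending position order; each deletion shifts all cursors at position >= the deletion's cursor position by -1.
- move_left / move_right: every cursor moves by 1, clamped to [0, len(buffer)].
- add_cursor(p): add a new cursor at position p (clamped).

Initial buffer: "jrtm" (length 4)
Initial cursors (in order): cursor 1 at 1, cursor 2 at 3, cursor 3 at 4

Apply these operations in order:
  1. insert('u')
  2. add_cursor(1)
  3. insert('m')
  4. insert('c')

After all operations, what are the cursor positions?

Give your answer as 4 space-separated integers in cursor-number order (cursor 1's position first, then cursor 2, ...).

After op 1 (insert('u')): buffer="jurtumu" (len 7), cursors c1@2 c2@5 c3@7, authorship .1..2.3
After op 2 (add_cursor(1)): buffer="jurtumu" (len 7), cursors c4@1 c1@2 c2@5 c3@7, authorship .1..2.3
After op 3 (insert('m')): buffer="jmumrtummum" (len 11), cursors c4@2 c1@4 c2@8 c3@11, authorship .411..22.33
After op 4 (insert('c')): buffer="jmcumcrtumcmumc" (len 15), cursors c4@3 c1@6 c2@11 c3@15, authorship .44111..222.333

Answer: 6 11 15 3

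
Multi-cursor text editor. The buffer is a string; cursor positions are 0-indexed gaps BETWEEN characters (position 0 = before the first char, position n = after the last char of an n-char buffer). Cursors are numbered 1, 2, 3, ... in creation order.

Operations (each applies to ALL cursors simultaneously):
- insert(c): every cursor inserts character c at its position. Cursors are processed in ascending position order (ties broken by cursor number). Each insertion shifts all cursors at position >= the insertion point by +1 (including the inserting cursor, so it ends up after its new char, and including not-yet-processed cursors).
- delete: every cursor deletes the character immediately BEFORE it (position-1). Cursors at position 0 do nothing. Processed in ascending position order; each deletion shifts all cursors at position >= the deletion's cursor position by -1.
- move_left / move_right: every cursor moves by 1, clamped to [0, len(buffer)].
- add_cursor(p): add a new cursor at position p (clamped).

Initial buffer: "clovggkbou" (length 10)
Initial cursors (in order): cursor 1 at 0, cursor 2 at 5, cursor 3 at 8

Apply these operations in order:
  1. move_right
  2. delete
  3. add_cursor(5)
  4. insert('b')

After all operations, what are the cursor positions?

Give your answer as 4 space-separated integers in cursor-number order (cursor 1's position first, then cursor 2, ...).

Answer: 1 6 10 8

Derivation:
After op 1 (move_right): buffer="clovggkbou" (len 10), cursors c1@1 c2@6 c3@9, authorship ..........
After op 2 (delete): buffer="lovgkbu" (len 7), cursors c1@0 c2@4 c3@6, authorship .......
After op 3 (add_cursor(5)): buffer="lovgkbu" (len 7), cursors c1@0 c2@4 c4@5 c3@6, authorship .......
After op 4 (insert('b')): buffer="blovgbkbbbu" (len 11), cursors c1@1 c2@6 c4@8 c3@10, authorship 1....2.4.3.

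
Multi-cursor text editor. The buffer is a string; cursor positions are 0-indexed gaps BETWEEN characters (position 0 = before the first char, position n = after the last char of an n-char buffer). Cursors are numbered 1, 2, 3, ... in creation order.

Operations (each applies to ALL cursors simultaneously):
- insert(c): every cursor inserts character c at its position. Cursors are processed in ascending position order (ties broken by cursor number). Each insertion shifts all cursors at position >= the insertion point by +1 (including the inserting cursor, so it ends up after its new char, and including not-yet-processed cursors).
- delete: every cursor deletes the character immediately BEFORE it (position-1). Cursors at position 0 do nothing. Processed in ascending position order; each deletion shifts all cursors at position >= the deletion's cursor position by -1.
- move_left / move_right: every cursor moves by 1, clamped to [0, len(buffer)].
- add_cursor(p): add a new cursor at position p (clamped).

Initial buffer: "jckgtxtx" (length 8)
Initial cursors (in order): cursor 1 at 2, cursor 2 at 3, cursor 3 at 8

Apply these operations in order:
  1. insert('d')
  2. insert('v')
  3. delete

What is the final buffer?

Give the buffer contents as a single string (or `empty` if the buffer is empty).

Answer: jcdkdgtxtxd

Derivation:
After op 1 (insert('d')): buffer="jcdkdgtxtxd" (len 11), cursors c1@3 c2@5 c3@11, authorship ..1.2.....3
After op 2 (insert('v')): buffer="jcdvkdvgtxtxdv" (len 14), cursors c1@4 c2@7 c3@14, authorship ..11.22.....33
After op 3 (delete): buffer="jcdkdgtxtxd" (len 11), cursors c1@3 c2@5 c3@11, authorship ..1.2.....3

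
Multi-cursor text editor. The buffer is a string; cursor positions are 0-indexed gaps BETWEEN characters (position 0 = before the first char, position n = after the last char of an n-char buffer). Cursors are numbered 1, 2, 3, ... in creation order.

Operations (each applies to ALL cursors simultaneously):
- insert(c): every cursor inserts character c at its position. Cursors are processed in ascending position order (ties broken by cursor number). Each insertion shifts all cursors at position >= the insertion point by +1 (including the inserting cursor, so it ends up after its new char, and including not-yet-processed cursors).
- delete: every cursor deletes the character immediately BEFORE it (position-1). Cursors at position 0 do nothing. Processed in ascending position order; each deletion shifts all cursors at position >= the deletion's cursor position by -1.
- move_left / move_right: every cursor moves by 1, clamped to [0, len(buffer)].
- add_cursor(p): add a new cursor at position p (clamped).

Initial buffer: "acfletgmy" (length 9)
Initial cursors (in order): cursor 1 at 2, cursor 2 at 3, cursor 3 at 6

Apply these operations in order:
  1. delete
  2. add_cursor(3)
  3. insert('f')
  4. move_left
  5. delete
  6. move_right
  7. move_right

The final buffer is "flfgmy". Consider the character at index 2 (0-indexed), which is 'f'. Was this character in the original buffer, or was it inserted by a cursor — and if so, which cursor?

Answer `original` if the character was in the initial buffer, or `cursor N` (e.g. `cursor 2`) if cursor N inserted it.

After op 1 (delete): buffer="alegmy" (len 6), cursors c1@1 c2@1 c3@3, authorship ......
After op 2 (add_cursor(3)): buffer="alegmy" (len 6), cursors c1@1 c2@1 c3@3 c4@3, authorship ......
After op 3 (insert('f')): buffer="affleffgmy" (len 10), cursors c1@3 c2@3 c3@7 c4@7, authorship .12..34...
After op 4 (move_left): buffer="affleffgmy" (len 10), cursors c1@2 c2@2 c3@6 c4@6, authorship .12..34...
After op 5 (delete): buffer="flfgmy" (len 6), cursors c1@0 c2@0 c3@2 c4@2, authorship 2.4...
After op 6 (move_right): buffer="flfgmy" (len 6), cursors c1@1 c2@1 c3@3 c4@3, authorship 2.4...
After op 7 (move_right): buffer="flfgmy" (len 6), cursors c1@2 c2@2 c3@4 c4@4, authorship 2.4...
Authorship (.=original, N=cursor N): 2 . 4 . . .
Index 2: author = 4

Answer: cursor 4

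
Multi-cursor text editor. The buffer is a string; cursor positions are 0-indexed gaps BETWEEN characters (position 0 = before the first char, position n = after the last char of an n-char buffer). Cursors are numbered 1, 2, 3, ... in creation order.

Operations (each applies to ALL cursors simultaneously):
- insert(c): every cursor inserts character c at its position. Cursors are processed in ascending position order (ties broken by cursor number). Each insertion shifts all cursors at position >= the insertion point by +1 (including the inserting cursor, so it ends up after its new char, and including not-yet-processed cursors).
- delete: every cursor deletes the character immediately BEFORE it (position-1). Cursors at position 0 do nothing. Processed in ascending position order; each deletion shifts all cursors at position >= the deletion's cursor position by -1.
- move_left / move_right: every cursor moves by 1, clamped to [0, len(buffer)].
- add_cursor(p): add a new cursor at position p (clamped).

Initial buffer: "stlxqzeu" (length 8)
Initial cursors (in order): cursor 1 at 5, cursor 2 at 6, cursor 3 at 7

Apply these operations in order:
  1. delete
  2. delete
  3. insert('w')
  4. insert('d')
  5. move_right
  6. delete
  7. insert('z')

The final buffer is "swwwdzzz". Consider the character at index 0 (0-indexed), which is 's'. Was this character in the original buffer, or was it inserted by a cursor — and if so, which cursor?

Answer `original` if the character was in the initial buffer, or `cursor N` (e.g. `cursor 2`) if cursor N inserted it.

After op 1 (delete): buffer="stlxu" (len 5), cursors c1@4 c2@4 c3@4, authorship .....
After op 2 (delete): buffer="su" (len 2), cursors c1@1 c2@1 c3@1, authorship ..
After op 3 (insert('w')): buffer="swwwu" (len 5), cursors c1@4 c2@4 c3@4, authorship .123.
After op 4 (insert('d')): buffer="swwwdddu" (len 8), cursors c1@7 c2@7 c3@7, authorship .123123.
After op 5 (move_right): buffer="swwwdddu" (len 8), cursors c1@8 c2@8 c3@8, authorship .123123.
After op 6 (delete): buffer="swwwd" (len 5), cursors c1@5 c2@5 c3@5, authorship .1231
After op 7 (insert('z')): buffer="swwwdzzz" (len 8), cursors c1@8 c2@8 c3@8, authorship .1231123
Authorship (.=original, N=cursor N): . 1 2 3 1 1 2 3
Index 0: author = original

Answer: original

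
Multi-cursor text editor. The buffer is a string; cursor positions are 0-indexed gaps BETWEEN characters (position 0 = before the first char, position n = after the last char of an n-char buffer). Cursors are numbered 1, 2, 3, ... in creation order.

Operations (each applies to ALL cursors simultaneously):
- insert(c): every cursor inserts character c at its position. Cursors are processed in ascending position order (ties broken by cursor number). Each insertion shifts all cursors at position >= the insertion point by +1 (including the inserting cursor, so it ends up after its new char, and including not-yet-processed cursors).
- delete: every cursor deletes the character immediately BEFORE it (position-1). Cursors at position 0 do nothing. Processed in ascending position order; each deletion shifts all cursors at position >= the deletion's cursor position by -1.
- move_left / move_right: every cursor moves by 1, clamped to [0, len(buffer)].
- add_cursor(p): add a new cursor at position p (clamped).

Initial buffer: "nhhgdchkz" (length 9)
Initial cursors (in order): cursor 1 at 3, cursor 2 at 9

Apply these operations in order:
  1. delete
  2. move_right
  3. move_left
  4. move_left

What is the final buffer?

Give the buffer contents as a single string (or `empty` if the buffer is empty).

After op 1 (delete): buffer="nhgdchk" (len 7), cursors c1@2 c2@7, authorship .......
After op 2 (move_right): buffer="nhgdchk" (len 7), cursors c1@3 c2@7, authorship .......
After op 3 (move_left): buffer="nhgdchk" (len 7), cursors c1@2 c2@6, authorship .......
After op 4 (move_left): buffer="nhgdchk" (len 7), cursors c1@1 c2@5, authorship .......

Answer: nhgdchk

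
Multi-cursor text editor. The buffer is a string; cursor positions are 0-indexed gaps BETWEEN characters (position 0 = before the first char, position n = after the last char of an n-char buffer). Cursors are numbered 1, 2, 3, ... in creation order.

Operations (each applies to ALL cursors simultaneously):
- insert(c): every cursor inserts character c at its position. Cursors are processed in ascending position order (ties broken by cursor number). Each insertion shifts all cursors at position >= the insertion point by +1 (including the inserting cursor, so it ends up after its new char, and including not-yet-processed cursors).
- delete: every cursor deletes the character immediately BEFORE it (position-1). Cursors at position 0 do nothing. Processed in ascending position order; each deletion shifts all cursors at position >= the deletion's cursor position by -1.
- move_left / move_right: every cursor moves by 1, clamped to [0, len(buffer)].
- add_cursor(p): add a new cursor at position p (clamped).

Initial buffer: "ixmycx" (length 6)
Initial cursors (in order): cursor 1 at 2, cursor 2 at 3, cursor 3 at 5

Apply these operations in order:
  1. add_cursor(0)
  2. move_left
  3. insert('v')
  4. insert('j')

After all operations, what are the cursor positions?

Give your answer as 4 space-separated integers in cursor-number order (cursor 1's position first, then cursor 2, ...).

After op 1 (add_cursor(0)): buffer="ixmycx" (len 6), cursors c4@0 c1@2 c2@3 c3@5, authorship ......
After op 2 (move_left): buffer="ixmycx" (len 6), cursors c4@0 c1@1 c2@2 c3@4, authorship ......
After op 3 (insert('v')): buffer="vivxvmyvcx" (len 10), cursors c4@1 c1@3 c2@5 c3@8, authorship 4.1.2..3..
After op 4 (insert('j')): buffer="vjivjxvjmyvjcx" (len 14), cursors c4@2 c1@5 c2@8 c3@12, authorship 44.11.22..33..

Answer: 5 8 12 2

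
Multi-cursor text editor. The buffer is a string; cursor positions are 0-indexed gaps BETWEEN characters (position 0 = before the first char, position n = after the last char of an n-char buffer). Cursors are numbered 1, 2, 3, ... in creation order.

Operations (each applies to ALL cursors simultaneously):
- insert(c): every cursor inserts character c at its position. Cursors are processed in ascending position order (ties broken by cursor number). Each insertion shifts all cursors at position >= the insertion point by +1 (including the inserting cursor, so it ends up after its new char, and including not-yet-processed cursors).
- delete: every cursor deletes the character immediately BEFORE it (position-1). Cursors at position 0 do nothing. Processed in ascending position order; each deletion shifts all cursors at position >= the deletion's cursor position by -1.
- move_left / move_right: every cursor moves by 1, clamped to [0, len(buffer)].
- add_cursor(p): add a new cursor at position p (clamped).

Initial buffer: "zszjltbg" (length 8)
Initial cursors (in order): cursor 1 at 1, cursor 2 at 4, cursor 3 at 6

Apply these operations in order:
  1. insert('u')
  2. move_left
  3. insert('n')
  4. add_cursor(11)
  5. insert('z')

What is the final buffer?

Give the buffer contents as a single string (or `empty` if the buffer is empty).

Answer: znzuszjnzultnzzubg

Derivation:
After op 1 (insert('u')): buffer="zuszjultubg" (len 11), cursors c1@2 c2@6 c3@9, authorship .1...2..3..
After op 2 (move_left): buffer="zuszjultubg" (len 11), cursors c1@1 c2@5 c3@8, authorship .1...2..3..
After op 3 (insert('n')): buffer="znuszjnultnubg" (len 14), cursors c1@2 c2@7 c3@11, authorship .11...22..33..
After op 4 (add_cursor(11)): buffer="znuszjnultnubg" (len 14), cursors c1@2 c2@7 c3@11 c4@11, authorship .11...22..33..
After op 5 (insert('z')): buffer="znzuszjnzultnzzubg" (len 18), cursors c1@3 c2@9 c3@15 c4@15, authorship .111...222..3343..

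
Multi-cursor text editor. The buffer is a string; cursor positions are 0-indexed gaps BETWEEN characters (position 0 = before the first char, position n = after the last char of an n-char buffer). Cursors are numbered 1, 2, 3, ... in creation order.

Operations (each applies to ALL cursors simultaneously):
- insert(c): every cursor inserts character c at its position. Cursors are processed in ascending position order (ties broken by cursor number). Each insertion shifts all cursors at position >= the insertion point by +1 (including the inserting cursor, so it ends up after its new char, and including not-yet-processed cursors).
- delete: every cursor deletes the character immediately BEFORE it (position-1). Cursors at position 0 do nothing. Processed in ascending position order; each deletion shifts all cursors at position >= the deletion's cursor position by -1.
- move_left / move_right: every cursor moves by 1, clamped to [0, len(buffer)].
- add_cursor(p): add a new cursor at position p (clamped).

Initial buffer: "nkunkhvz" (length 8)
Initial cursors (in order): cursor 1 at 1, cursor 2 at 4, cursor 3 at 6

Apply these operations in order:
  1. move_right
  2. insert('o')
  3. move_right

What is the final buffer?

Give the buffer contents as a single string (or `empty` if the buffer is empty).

After op 1 (move_right): buffer="nkunkhvz" (len 8), cursors c1@2 c2@5 c3@7, authorship ........
After op 2 (insert('o')): buffer="nkounkohvoz" (len 11), cursors c1@3 c2@7 c3@10, authorship ..1...2..3.
After op 3 (move_right): buffer="nkounkohvoz" (len 11), cursors c1@4 c2@8 c3@11, authorship ..1...2..3.

Answer: nkounkohvoz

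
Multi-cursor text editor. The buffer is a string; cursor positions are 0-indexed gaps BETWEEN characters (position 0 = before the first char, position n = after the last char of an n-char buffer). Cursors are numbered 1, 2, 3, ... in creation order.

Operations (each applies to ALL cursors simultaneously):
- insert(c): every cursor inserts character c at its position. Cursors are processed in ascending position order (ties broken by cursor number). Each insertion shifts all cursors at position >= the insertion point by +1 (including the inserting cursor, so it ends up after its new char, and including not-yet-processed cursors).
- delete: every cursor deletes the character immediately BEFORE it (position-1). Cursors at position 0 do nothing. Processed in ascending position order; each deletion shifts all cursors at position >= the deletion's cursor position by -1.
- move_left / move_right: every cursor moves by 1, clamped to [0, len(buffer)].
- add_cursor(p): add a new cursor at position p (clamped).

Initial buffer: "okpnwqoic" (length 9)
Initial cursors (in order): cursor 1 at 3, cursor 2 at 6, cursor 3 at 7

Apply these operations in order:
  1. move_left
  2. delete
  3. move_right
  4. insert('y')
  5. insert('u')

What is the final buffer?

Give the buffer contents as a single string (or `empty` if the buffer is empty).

After op 1 (move_left): buffer="okpnwqoic" (len 9), cursors c1@2 c2@5 c3@6, authorship .........
After op 2 (delete): buffer="opnoic" (len 6), cursors c1@1 c2@3 c3@3, authorship ......
After op 3 (move_right): buffer="opnoic" (len 6), cursors c1@2 c2@4 c3@4, authorship ......
After op 4 (insert('y')): buffer="opynoyyic" (len 9), cursors c1@3 c2@7 c3@7, authorship ..1..23..
After op 5 (insert('u')): buffer="opyunoyyuuic" (len 12), cursors c1@4 c2@10 c3@10, authorship ..11..2323..

Answer: opyunoyyuuic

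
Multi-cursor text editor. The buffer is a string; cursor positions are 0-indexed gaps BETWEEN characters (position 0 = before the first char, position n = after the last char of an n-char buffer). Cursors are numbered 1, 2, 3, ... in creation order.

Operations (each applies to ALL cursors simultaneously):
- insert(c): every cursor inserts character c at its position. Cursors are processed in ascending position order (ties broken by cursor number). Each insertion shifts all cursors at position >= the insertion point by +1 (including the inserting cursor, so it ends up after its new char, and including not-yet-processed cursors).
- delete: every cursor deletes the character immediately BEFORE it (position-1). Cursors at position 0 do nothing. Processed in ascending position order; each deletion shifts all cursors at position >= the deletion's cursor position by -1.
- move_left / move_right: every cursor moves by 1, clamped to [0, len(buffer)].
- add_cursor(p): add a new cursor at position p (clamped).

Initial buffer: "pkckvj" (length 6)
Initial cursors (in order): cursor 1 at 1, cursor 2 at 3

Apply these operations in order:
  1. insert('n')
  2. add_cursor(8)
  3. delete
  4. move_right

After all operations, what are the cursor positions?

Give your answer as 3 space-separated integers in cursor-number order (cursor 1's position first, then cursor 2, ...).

After op 1 (insert('n')): buffer="pnkcnkvj" (len 8), cursors c1@2 c2@5, authorship .1..2...
After op 2 (add_cursor(8)): buffer="pnkcnkvj" (len 8), cursors c1@2 c2@5 c3@8, authorship .1..2...
After op 3 (delete): buffer="pkckv" (len 5), cursors c1@1 c2@3 c3@5, authorship .....
After op 4 (move_right): buffer="pkckv" (len 5), cursors c1@2 c2@4 c3@5, authorship .....

Answer: 2 4 5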